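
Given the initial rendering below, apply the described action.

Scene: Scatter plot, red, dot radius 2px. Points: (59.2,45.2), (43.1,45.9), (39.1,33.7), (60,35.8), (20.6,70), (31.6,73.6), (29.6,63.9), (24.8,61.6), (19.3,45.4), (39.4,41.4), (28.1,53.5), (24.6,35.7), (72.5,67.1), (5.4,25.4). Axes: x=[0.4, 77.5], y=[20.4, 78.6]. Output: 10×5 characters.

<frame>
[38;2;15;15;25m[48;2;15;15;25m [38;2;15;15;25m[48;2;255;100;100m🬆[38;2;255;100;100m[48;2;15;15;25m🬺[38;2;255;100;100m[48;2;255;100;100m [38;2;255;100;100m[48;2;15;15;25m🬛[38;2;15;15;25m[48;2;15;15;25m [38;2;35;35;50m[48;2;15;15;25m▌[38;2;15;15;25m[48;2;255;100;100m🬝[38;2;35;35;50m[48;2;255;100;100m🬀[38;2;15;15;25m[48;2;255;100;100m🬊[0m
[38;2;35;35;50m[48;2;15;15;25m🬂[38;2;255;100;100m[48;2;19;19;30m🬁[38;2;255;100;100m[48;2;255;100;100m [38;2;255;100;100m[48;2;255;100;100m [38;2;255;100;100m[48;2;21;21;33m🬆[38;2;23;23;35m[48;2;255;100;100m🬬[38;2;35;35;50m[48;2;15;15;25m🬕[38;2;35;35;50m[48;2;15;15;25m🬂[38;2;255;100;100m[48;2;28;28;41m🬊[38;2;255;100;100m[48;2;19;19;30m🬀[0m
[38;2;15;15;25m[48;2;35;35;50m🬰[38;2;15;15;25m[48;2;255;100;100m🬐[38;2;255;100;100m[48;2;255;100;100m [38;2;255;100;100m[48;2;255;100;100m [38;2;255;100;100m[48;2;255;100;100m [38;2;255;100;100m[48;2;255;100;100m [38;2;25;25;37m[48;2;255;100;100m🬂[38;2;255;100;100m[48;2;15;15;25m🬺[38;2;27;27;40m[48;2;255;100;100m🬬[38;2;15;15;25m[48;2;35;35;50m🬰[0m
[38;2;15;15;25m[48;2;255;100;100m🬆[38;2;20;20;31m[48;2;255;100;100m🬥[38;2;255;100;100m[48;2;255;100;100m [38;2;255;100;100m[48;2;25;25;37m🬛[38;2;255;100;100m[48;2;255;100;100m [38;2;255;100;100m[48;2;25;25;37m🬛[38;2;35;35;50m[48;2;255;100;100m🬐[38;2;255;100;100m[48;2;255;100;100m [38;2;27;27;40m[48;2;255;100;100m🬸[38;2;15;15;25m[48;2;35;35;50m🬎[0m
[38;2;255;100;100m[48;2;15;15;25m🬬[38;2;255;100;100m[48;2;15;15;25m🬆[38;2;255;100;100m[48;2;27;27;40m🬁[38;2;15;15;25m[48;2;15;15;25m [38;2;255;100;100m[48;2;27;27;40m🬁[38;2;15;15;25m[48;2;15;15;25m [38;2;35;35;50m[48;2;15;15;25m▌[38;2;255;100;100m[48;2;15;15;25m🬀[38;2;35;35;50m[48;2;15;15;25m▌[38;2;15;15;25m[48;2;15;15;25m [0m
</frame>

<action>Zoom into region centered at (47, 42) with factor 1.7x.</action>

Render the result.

<frame>
[38;2;15;15;25m[48;2;255;100;100m🬀[38;2;15;15;25m[48;2;255;100;100m🬊[38;2;35;35;50m[48;2;15;15;25m▌[38;2;15;15;25m[48;2;15;15;25m [38;2;35;35;50m[48;2;15;15;25m▌[38;2;15;15;25m[48;2;15;15;25m [38;2;35;35;50m[48;2;15;15;25m▌[38;2;15;15;25m[48;2;15;15;25m [38;2;35;35;50m[48;2;15;15;25m▌[38;2;15;15;25m[48;2;15;15;25m [0m
[38;2;255;100;100m[48;2;15;15;25m🬊[38;2;255;100;100m[48;2;19;19;30m🬀[38;2;31;31;45m[48;2;255;100;100m🬝[38;2;35;35;50m[48;2;255;100;100m🬀[38;2;255;100;100m[48;2;28;28;41m🬱[38;2;35;35;50m[48;2;15;15;25m🬂[38;2;35;35;50m[48;2;255;100;100m🬆[38;2;255;100;100m[48;2;35;35;50m🬺[38;2;27;27;40m[48;2;255;100;100m🬬[38;2;35;35;50m[48;2;15;15;25m🬂[0m
[38;2;21;21;33m[48;2;255;100;100m🬊[38;2;15;15;25m[48;2;35;35;50m🬰[38;2;35;35;50m[48;2;255;100;100m🬐[38;2;255;100;100m[48;2;255;100;100m [38;2;255;100;100m[48;2;25;25;37m🬄[38;2;15;15;25m[48;2;35;35;50m🬰[38;2;35;35;50m[48;2;255;100;100m🬛[38;2;255;100;100m[48;2;35;35;50m🬴[38;2;35;35;50m[48;2;15;15;25m🬛[38;2;15;15;25m[48;2;35;35;50m🬰[0m
[38;2;255;100;100m[48;2;35;35;50m🬝[38;2;255;100;100m[48;2;23;23;35m🬀[38;2;35;35;50m[48;2;255;100;100m🬐[38;2;255;100;100m[48;2;255;100;100m [38;2;27;27;40m[48;2;255;100;100m🬸[38;2;15;15;25m[48;2;35;35;50m🬎[38;2;255;100;100m[48;2;35;35;50m🬊[38;2;255;100;100m[48;2;35;35;50m🬝[38;2;255;100;100m[48;2;27;27;40m🬀[38;2;15;15;25m[48;2;35;35;50m🬎[0m
[38;2;15;15;25m[48;2;15;15;25m [38;2;15;15;25m[48;2;15;15;25m [38;2;35;35;50m[48;2;15;15;25m▌[38;2;255;100;100m[48;2;15;15;25m🬀[38;2;35;35;50m[48;2;15;15;25m▌[38;2;15;15;25m[48;2;15;15;25m [38;2;35;35;50m[48;2;15;15;25m▌[38;2;15;15;25m[48;2;15;15;25m [38;2;35;35;50m[48;2;15;15;25m▌[38;2;15;15;25m[48;2;15;15;25m [0m
</frame>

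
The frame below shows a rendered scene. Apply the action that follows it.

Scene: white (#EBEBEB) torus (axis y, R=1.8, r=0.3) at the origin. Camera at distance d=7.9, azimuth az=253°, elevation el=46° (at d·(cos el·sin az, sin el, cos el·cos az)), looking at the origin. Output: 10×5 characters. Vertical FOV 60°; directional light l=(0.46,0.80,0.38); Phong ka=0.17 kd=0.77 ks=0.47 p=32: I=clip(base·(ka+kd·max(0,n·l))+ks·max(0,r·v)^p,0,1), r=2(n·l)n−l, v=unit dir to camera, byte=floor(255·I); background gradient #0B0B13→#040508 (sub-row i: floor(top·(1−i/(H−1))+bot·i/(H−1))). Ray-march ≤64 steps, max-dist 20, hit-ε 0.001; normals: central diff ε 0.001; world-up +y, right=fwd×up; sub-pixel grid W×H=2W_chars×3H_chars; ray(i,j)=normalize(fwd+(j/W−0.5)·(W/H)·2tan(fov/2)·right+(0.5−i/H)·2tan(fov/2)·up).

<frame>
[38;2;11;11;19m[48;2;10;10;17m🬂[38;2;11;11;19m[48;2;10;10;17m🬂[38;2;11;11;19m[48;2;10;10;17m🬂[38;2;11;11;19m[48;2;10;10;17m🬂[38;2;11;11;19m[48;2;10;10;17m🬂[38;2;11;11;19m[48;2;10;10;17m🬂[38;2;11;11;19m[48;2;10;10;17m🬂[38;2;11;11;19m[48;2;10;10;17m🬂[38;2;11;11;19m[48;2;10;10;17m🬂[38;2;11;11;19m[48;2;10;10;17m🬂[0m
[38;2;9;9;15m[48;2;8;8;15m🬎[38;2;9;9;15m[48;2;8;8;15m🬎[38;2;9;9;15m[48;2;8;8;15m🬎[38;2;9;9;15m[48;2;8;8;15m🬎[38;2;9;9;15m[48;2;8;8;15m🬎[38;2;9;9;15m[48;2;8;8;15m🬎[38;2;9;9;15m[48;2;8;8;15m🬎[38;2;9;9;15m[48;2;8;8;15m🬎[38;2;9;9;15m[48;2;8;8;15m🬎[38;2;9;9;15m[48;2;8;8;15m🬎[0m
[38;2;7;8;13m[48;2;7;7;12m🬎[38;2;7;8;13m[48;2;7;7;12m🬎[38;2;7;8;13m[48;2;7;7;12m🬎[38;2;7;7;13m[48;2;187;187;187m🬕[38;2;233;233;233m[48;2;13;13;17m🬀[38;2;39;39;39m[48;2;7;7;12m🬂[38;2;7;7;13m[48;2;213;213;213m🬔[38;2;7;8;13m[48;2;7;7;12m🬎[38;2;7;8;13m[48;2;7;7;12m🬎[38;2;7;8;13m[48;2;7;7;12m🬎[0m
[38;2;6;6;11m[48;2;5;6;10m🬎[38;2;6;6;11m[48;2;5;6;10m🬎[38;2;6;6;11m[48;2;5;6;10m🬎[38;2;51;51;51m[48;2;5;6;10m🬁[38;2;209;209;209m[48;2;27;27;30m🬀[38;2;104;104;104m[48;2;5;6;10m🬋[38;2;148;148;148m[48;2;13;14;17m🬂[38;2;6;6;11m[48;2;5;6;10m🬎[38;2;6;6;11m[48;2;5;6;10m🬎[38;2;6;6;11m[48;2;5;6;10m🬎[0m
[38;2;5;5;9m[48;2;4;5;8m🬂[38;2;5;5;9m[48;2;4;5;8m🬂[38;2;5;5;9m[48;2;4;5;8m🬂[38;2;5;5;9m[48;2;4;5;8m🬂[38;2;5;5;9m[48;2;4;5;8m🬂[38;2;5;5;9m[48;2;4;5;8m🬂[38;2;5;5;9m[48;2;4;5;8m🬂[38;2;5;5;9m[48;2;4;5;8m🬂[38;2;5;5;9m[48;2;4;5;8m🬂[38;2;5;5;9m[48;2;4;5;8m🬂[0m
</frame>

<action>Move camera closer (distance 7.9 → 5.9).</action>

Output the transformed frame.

<frame>
[38;2;11;11;19m[48;2;10;10;17m🬂[38;2;11;11;19m[48;2;10;10;17m🬂[38;2;11;11;19m[48;2;10;10;17m🬂[38;2;11;11;19m[48;2;10;10;17m🬂[38;2;11;11;19m[48;2;10;10;17m🬂[38;2;11;11;19m[48;2;10;10;17m🬂[38;2;11;11;19m[48;2;10;10;17m🬂[38;2;11;11;19m[48;2;10;10;17m🬂[38;2;11;11;19m[48;2;10;10;17m🬂[38;2;11;11;19m[48;2;10;10;17m🬂[0m
[38;2;9;9;15m[48;2;8;8;15m🬎[38;2;9;9;15m[48;2;8;8;15m🬎[38;2;9;9;15m[48;2;8;8;15m🬎[38;2;9;9;15m[48;2;8;8;15m🬎[38;2;9;9;15m[48;2;158;158;158m🬎[38;2;9;9;15m[48;2;100;100;100m🬎[38;2;196;196;196m[48;2;8;8;15m🬏[38;2;9;9;15m[48;2;8;8;15m🬎[38;2;9;9;15m[48;2;8;8;15m🬎[38;2;9;9;15m[48;2;8;8;15m🬎[0m
[38;2;7;8;13m[48;2;7;7;12m🬎[38;2;7;8;13m[48;2;7;7;12m🬎[38;2;7;8;13m[48;2;7;7;12m🬎[38;2;194;194;194m[48;2;18;18;21m🬔[38;2;39;39;39m[48;2;7;7;12m🬀[38;2;7;8;13m[48;2;7;7;12m🬎[38;2;113;113;113m[48;2;19;20;23m🬁[38;2;211;211;211m[48;2;7;7;13m🬓[38;2;7;8;13m[48;2;7;7;12m🬎[38;2;7;8;13m[48;2;7;7;12m🬎[0m
[38;2;6;6;11m[48;2;5;6;10m🬎[38;2;6;6;11m[48;2;5;6;10m🬎[38;2;6;6;11m[48;2;5;6;10m🬎[38;2;163;163;163m[48;2;27;28;29m🬊[38;2;170;170;170m[48;2;23;24;27m🬢[38;2;6;6;11m[48;2;134;134;134m🬎[38;2;47;47;48m[48;2;163;163;163m🬮[38;2;187;187;187m[48;2;20;21;24m🬀[38;2;6;6;11m[48;2;5;6;10m🬎[38;2;6;6;11m[48;2;5;6;10m🬎[0m
[38;2;5;5;9m[48;2;4;5;8m🬂[38;2;5;5;9m[48;2;4;5;8m🬂[38;2;5;5;9m[48;2;4;5;8m🬂[38;2;5;5;9m[48;2;4;5;8m🬂[38;2;5;5;9m[48;2;4;5;8m🬂[38;2;39;39;39m[48;2;4;5;8m🬀[38;2;5;5;9m[48;2;4;5;8m🬂[38;2;5;5;9m[48;2;4;5;8m🬂[38;2;5;5;9m[48;2;4;5;8m🬂[38;2;5;5;9m[48;2;4;5;8m🬂[0m
</frame>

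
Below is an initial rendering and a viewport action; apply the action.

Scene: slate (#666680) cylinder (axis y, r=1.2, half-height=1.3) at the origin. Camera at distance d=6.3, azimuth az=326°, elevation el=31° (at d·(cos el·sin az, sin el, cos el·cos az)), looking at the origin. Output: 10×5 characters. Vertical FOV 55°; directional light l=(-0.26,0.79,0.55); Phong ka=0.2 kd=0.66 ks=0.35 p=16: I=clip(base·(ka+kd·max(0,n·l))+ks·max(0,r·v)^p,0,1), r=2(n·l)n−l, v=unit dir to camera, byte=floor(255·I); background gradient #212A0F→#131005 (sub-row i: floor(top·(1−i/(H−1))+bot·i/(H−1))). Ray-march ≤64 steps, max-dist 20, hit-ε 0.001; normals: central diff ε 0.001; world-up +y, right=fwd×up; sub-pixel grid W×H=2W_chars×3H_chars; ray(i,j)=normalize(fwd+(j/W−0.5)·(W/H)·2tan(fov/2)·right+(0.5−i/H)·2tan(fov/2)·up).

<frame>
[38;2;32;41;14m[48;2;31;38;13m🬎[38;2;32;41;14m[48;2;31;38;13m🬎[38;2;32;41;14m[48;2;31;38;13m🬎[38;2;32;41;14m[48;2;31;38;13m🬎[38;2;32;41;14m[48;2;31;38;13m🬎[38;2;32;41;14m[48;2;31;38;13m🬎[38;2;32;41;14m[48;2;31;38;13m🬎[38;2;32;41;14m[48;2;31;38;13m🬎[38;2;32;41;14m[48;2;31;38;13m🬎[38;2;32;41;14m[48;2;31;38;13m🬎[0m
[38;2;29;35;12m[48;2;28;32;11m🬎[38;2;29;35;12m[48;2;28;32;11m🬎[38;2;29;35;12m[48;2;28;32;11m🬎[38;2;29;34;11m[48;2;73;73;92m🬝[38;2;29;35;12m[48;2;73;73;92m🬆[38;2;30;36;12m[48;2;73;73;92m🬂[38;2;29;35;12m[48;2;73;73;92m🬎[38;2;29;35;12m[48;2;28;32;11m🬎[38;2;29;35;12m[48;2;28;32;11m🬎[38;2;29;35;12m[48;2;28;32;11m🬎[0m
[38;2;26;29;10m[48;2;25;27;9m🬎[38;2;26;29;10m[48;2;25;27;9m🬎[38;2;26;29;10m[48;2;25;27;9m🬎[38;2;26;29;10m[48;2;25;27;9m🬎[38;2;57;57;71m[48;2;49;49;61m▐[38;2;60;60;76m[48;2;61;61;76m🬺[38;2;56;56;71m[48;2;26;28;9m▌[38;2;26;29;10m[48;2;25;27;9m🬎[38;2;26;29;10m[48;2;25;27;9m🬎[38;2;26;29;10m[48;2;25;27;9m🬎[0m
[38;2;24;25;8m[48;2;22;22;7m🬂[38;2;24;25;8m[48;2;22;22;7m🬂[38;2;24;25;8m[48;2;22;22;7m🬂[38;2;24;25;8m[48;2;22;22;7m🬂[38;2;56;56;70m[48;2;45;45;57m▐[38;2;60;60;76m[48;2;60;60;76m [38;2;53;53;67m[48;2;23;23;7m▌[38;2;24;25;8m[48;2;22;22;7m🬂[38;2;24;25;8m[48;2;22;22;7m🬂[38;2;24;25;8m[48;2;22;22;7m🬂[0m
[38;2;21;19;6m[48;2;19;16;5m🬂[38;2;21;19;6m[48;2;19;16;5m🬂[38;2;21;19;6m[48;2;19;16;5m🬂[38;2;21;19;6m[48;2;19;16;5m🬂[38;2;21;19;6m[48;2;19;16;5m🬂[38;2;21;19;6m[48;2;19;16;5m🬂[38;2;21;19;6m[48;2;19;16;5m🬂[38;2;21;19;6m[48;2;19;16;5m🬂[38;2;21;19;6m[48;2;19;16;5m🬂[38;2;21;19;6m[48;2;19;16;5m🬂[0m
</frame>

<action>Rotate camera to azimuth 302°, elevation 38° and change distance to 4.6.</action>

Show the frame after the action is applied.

<frame>
[38;2;32;41;14m[48;2;31;38;13m🬎[38;2;32;41;14m[48;2;31;38;13m🬎[38;2;32;41;14m[48;2;31;38;13m🬎[38;2;32;41;14m[48;2;31;38;13m🬎[38;2;32;41;14m[48;2;31;38;13m🬎[38;2;32;41;14m[48;2;31;38;13m🬎[38;2;32;41;14m[48;2;31;38;13m🬎[38;2;32;41;14m[48;2;31;38;13m🬎[38;2;32;41;14m[48;2;31;38;13m🬎[38;2;32;41;14m[48;2;31;38;13m🬎[0m
[38;2;29;35;12m[48;2;28;32;11m🬎[38;2;29;35;12m[48;2;28;32;11m🬎[38;2;29;35;12m[48;2;28;32;11m🬎[38;2;30;36;12m[48;2;73;73;92m🬀[38;2;73;73;92m[48;2;73;73;92m [38;2;73;73;92m[48;2;73;73;92m [38;2;73;73;92m[48;2;73;73;92m [38;2;73;73;92m[48;2;29;34;11m🬓[38;2;29;35;12m[48;2;28;32;11m🬎[38;2;29;35;12m[48;2;28;32;11m🬎[0m
[38;2;26;29;10m[48;2;25;27;9m🬎[38;2;26;29;10m[48;2;25;27;9m🬎[38;2;26;29;10m[48;2;25;27;9m🬎[38;2;35;35;45m[48;2;23;23;21m▐[38;2;73;73;92m[48;2;46;46;58m🬁[38;2;73;73;92m[48;2;56;56;70m🬂[38;2;60;60;75m[48;2;61;61;76m▌[38;2;57;57;72m[48;2;25;28;9m🬄[38;2;26;29;10m[48;2;25;27;9m🬎[38;2;26;29;10m[48;2;25;27;9m🬎[0m
[38;2;24;25;8m[48;2;22;22;7m🬂[38;2;24;25;8m[48;2;22;22;7m🬂[38;2;24;25;8m[48;2;22;22;7m🬂[38;2;28;28;35m[48;2;23;23;7m▐[38;2;49;49;61m[48;2;41;41;52m▐[38;2;54;54;68m[48;2;58;58;73m▌[38;2;60;60;75m[48;2;59;59;74m🬝[38;2;24;25;8m[48;2;22;22;7m🬂[38;2;24;25;8m[48;2;22;22;7m🬂[38;2;24;25;8m[48;2;22;22;7m🬂[0m
[38;2;21;19;6m[48;2;19;16;5m🬂[38;2;21;19;6m[48;2;19;16;5m🬂[38;2;21;19;6m[48;2;19;16;5m🬂[38;2;21;19;6m[48;2;19;16;5m🬂[38;2;44;44;56m[48;2;19;16;5m🬊[38;2;56;56;71m[48;2;19;16;5m🬎[38;2;61;61;76m[48;2;19;17;5m🬀[38;2;21;19;6m[48;2;19;16;5m🬂[38;2;21;19;6m[48;2;19;16;5m🬂[38;2;21;19;6m[48;2;19;16;5m🬂[0m
</frame>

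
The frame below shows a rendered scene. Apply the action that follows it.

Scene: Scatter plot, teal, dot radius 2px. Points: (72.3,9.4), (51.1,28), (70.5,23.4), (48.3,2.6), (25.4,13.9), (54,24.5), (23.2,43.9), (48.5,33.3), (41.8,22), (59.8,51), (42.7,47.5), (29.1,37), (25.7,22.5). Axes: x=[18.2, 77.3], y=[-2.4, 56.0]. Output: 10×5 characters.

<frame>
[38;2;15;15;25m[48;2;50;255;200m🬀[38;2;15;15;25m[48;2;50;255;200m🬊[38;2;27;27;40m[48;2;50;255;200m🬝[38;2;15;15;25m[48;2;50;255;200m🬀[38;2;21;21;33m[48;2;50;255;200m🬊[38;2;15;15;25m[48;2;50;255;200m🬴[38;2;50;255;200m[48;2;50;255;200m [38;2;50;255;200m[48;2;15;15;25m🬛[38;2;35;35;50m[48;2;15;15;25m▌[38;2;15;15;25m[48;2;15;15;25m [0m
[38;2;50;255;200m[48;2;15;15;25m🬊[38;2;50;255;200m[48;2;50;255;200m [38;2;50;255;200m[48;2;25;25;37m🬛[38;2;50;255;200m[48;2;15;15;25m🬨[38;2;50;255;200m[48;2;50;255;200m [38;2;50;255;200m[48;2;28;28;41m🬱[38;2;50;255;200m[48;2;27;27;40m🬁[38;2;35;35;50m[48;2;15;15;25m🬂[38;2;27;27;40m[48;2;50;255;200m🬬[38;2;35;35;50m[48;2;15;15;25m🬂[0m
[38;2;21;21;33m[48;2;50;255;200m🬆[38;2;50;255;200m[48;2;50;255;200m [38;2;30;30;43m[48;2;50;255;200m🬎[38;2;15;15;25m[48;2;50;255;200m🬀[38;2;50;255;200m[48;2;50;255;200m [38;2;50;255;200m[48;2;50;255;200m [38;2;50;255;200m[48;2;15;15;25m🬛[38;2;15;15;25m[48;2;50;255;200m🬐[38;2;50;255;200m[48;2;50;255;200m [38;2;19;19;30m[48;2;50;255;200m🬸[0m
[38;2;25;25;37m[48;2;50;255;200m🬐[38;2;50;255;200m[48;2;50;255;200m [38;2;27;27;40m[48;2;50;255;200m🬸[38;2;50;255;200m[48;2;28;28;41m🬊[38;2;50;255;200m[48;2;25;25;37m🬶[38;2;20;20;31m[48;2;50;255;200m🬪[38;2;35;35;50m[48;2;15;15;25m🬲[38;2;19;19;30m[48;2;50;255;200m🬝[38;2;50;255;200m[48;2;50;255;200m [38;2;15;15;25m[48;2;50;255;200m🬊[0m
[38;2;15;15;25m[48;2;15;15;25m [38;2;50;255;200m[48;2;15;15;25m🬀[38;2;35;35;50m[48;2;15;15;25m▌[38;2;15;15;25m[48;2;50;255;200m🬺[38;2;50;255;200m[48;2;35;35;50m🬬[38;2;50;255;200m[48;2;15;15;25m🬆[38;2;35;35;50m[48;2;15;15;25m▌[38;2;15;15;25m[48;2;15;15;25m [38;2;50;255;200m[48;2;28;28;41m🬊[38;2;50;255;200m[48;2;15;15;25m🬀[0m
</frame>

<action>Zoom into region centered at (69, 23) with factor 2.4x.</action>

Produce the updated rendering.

<frame>
[38;2;15;15;25m[48;2;15;15;25m [38;2;15;15;25m[48;2;15;15;25m [38;2;35;35;50m[48;2;15;15;25m▌[38;2;15;15;25m[48;2;15;15;25m [38;2;35;35;50m[48;2;15;15;25m▌[38;2;15;15;25m[48;2;15;15;25m [38;2;35;35;50m[48;2;15;15;25m▌[38;2;15;15;25m[48;2;15;15;25m [38;2;35;35;50m[48;2;15;15;25m▌[38;2;15;15;25m[48;2;15;15;25m [0m
[38;2;35;35;50m[48;2;15;15;25m🬂[38;2;35;35;50m[48;2;15;15;25m🬂[38;2;35;35;50m[48;2;15;15;25m🬕[38;2;35;35;50m[48;2;15;15;25m🬂[38;2;31;31;45m[48;2;50;255;200m🬝[38;2;50;255;200m[48;2;28;28;41m🬱[38;2;35;35;50m[48;2;15;15;25m🬕[38;2;35;35;50m[48;2;15;15;25m🬂[38;2;35;35;50m[48;2;15;15;25m🬕[38;2;35;35;50m[48;2;15;15;25m🬂[0m
[38;2;15;15;25m[48;2;35;35;50m🬰[38;2;15;15;25m[48;2;35;35;50m🬰[38;2;35;35;50m[48;2;15;15;25m🬛[38;2;15;15;25m[48;2;35;35;50m🬰[38;2;50;255;200m[48;2;28;28;41m🬊[38;2;50;255;200m[48;2;15;15;25m🬝[38;2;50;255;200m[48;2;27;27;40m🬀[38;2;15;15;25m[48;2;35;35;50m🬰[38;2;35;35;50m[48;2;15;15;25m🬛[38;2;15;15;25m[48;2;35;35;50m🬰[0m
[38;2;15;15;25m[48;2;35;35;50m🬎[38;2;15;15;25m[48;2;35;35;50m🬎[38;2;35;35;50m[48;2;15;15;25m🬲[38;2;15;15;25m[48;2;35;35;50m🬎[38;2;35;35;50m[48;2;15;15;25m🬲[38;2;15;15;25m[48;2;35;35;50m🬎[38;2;35;35;50m[48;2;15;15;25m🬲[38;2;15;15;25m[48;2;35;35;50m🬎[38;2;35;35;50m[48;2;15;15;25m🬲[38;2;15;15;25m[48;2;35;35;50m🬎[0m
[38;2;15;15;25m[48;2;15;15;25m [38;2;15;15;25m[48;2;15;15;25m [38;2;35;35;50m[48;2;15;15;25m▌[38;2;15;15;25m[48;2;15;15;25m [38;2;35;35;50m[48;2;15;15;25m▌[38;2;15;15;25m[48;2;50;255;200m🬆[38;2;50;255;200m[48;2;15;15;25m🬺[38;2;15;15;25m[48;2;50;255;200m🬬[38;2;35;35;50m[48;2;15;15;25m▌[38;2;15;15;25m[48;2;15;15;25m [0m
</frame>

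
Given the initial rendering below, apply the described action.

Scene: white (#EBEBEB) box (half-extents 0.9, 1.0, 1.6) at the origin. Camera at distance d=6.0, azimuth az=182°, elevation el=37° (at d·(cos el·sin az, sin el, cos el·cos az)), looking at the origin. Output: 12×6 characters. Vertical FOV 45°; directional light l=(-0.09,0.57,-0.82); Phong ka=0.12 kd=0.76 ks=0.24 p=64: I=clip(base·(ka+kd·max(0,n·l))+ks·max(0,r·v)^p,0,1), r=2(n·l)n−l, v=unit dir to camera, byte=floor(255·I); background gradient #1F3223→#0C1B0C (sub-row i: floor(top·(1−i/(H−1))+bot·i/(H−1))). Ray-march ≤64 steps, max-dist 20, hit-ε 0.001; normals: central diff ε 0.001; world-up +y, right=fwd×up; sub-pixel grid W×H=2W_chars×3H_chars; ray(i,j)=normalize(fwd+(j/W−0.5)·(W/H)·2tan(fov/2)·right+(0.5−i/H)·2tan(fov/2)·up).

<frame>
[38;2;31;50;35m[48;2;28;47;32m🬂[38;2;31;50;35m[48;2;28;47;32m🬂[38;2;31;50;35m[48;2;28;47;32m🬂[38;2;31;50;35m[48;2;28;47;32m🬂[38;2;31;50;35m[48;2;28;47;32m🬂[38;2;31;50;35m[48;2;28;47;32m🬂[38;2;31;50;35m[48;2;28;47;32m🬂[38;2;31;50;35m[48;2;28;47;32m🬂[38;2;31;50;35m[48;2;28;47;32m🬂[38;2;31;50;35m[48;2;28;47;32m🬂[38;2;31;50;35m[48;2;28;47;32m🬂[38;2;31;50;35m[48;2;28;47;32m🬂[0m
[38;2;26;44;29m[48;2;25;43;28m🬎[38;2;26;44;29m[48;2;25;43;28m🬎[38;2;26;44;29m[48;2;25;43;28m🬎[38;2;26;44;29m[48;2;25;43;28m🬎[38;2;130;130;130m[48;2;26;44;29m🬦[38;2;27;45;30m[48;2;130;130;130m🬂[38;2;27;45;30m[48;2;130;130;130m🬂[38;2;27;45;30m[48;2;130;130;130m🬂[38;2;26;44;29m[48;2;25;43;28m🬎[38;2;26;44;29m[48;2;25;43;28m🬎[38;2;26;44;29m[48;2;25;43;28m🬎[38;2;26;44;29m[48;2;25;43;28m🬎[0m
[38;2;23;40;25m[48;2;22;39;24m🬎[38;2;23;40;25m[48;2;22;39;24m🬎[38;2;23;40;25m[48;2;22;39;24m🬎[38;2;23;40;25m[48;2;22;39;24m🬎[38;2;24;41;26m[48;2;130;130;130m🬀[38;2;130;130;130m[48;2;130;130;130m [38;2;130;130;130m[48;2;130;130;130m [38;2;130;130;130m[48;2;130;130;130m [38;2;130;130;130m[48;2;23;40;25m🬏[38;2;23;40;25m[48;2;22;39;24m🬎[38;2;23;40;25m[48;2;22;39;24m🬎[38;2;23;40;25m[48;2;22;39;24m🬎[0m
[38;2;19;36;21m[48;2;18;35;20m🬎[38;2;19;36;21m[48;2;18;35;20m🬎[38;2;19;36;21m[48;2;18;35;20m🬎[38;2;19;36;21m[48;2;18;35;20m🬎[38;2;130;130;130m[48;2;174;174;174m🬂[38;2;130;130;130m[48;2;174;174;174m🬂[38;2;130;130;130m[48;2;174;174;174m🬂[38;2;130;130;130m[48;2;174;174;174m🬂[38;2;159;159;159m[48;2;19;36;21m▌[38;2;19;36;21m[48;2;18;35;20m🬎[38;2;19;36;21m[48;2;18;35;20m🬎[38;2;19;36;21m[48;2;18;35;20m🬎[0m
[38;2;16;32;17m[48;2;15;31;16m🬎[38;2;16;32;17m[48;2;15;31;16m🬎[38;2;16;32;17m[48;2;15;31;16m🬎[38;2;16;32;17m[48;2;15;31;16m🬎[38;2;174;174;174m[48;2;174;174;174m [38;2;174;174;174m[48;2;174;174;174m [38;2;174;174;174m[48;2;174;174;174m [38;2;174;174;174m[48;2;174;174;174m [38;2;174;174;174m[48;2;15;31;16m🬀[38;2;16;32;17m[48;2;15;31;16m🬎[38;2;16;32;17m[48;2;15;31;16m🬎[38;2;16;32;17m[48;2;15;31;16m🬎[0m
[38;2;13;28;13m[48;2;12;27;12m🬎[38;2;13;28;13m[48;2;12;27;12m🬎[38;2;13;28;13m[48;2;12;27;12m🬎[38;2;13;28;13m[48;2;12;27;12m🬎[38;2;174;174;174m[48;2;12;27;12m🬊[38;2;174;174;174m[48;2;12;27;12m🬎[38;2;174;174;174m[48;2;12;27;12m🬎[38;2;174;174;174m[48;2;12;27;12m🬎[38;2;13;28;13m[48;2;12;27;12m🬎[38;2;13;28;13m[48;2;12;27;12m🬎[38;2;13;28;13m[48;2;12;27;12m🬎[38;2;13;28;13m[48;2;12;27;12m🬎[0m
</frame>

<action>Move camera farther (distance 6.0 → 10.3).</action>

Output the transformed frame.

<frame>
[38;2;31;50;35m[48;2;28;47;32m🬂[38;2;31;50;35m[48;2;28;47;32m🬂[38;2;31;50;35m[48;2;28;47;32m🬂[38;2;31;50;35m[48;2;28;47;32m🬂[38;2;31;50;35m[48;2;28;47;32m🬂[38;2;31;50;35m[48;2;28;47;32m🬂[38;2;31;50;35m[48;2;28;47;32m🬂[38;2;31;50;35m[48;2;28;47;32m🬂[38;2;31;50;35m[48;2;28;47;32m🬂[38;2;31;50;35m[48;2;28;47;32m🬂[38;2;31;50;35m[48;2;28;47;32m🬂[38;2;31;50;35m[48;2;28;47;32m🬂[0m
[38;2;26;44;29m[48;2;25;43;28m🬎[38;2;26;44;29m[48;2;25;43;28m🬎[38;2;26;44;29m[48;2;25;43;28m🬎[38;2;26;44;29m[48;2;25;43;28m🬎[38;2;26;44;29m[48;2;25;43;28m🬎[38;2;26;44;29m[48;2;25;43;28m🬎[38;2;26;44;29m[48;2;25;43;28m🬎[38;2;26;44;29m[48;2;25;43;28m🬎[38;2;26;44;29m[48;2;25;43;28m🬎[38;2;26;44;29m[48;2;25;43;28m🬎[38;2;26;44;29m[48;2;25;43;28m🬎[38;2;26;44;29m[48;2;25;43;28m🬎[0m
[38;2;23;40;25m[48;2;22;39;24m🬎[38;2;23;40;25m[48;2;22;39;24m🬎[38;2;23;40;25m[48;2;22;39;24m🬎[38;2;23;40;25m[48;2;22;39;24m🬎[38;2;23;40;25m[48;2;22;39;24m🬎[38;2;130;130;130m[48;2;23;40;25m🬷[38;2;130;130;130m[48;2;130;130;130m [38;2;130;130;130m[48;2;23;40;25m🬓[38;2;23;40;25m[48;2;22;39;24m🬎[38;2;23;40;25m[48;2;22;39;24m🬎[38;2;23;40;25m[48;2;22;39;24m🬎[38;2;23;40;25m[48;2;22;39;24m🬎[0m
[38;2;19;36;21m[48;2;18;35;20m🬎[38;2;19;36;21m[48;2;18;35;20m🬎[38;2;19;36;21m[48;2;18;35;20m🬎[38;2;19;36;21m[48;2;18;35;20m🬎[38;2;19;36;21m[48;2;18;35;20m🬎[38;2;130;130;130m[48;2;174;174;174m🬂[38;2;130;130;130m[48;2;174;174;174m🬂[38;2;159;159;159m[48;2;19;36;21m▌[38;2;19;36;21m[48;2;18;35;20m🬎[38;2;19;36;21m[48;2;18;35;20m🬎[38;2;19;36;21m[48;2;18;35;20m🬎[38;2;19;36;21m[48;2;18;35;20m🬎[0m
[38;2;16;32;17m[48;2;15;31;16m🬎[38;2;16;32;17m[48;2;15;31;16m🬎[38;2;16;32;17m[48;2;15;31;16m🬎[38;2;16;32;17m[48;2;15;31;16m🬎[38;2;16;32;17m[48;2;15;31;16m🬎[38;2;174;174;174m[48;2;15;31;16m🬂[38;2;174;174;174m[48;2;15;31;16m🬊[38;2;16;32;17m[48;2;15;31;16m🬎[38;2;16;32;17m[48;2;15;31;16m🬎[38;2;16;32;17m[48;2;15;31;16m🬎[38;2;16;32;17m[48;2;15;31;16m🬎[38;2;16;32;17m[48;2;15;31;16m🬎[0m
[38;2;13;28;13m[48;2;12;27;12m🬎[38;2;13;28;13m[48;2;12;27;12m🬎[38;2;13;28;13m[48;2;12;27;12m🬎[38;2;13;28;13m[48;2;12;27;12m🬎[38;2;13;28;13m[48;2;12;27;12m🬎[38;2;13;28;13m[48;2;12;27;12m🬎[38;2;13;28;13m[48;2;12;27;12m🬎[38;2;13;28;13m[48;2;12;27;12m🬎[38;2;13;28;13m[48;2;12;27;12m🬎[38;2;13;28;13m[48;2;12;27;12m🬎[38;2;13;28;13m[48;2;12;27;12m🬎[38;2;13;28;13m[48;2;12;27;12m🬎[0m
</frame>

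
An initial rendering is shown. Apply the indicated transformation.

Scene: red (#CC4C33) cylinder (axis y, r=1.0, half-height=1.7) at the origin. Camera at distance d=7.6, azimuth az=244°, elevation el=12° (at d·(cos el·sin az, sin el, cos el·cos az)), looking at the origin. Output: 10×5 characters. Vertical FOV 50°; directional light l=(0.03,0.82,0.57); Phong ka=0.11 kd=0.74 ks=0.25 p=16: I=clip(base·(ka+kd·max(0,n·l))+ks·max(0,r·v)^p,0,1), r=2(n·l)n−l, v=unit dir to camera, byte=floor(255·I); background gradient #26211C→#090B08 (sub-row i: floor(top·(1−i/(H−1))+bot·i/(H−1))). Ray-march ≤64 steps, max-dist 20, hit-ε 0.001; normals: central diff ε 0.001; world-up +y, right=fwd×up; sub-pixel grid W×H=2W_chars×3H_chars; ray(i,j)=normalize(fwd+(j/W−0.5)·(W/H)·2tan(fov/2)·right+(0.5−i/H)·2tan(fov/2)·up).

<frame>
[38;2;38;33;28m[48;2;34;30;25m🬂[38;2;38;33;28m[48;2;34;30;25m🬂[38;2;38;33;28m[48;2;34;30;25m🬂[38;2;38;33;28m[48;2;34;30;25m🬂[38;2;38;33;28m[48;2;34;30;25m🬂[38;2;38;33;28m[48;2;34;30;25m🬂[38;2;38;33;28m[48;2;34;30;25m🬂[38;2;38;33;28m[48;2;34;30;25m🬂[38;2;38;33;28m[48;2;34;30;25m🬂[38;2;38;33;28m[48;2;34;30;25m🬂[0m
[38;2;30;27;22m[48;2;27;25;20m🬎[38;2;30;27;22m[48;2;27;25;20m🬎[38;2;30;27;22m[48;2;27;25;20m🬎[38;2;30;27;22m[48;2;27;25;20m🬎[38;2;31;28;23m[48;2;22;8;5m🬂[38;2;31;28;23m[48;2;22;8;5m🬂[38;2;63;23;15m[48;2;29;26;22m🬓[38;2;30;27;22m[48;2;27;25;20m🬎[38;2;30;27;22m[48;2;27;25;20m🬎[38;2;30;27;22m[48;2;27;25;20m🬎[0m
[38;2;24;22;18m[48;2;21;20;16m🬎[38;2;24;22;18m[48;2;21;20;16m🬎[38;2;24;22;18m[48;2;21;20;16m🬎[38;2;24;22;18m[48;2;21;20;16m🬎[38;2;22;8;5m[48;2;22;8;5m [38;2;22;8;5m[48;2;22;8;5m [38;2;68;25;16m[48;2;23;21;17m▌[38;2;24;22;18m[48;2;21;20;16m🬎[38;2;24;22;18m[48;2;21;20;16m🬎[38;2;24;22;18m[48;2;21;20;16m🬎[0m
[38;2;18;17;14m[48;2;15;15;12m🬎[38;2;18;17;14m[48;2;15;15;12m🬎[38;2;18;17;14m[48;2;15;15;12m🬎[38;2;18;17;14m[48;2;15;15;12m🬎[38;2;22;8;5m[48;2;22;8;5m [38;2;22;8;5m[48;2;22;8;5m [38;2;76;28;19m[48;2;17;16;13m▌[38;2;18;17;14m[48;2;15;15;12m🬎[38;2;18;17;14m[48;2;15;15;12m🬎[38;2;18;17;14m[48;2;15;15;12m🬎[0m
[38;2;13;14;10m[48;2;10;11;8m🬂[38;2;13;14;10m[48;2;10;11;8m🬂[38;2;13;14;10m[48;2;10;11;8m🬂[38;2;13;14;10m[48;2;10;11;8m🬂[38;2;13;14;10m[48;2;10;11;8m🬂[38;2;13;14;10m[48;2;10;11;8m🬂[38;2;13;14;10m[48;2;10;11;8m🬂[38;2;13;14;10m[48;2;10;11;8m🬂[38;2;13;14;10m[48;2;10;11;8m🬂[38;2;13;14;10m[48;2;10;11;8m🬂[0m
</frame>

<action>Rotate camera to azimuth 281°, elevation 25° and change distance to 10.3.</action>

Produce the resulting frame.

<frame>
[38;2;38;33;28m[48;2;34;30;25m🬂[38;2;38;33;28m[48;2;34;30;25m🬂[38;2;38;33;28m[48;2;34;30;25m🬂[38;2;38;33;28m[48;2;34;30;25m🬂[38;2;38;33;28m[48;2;34;30;25m🬂[38;2;38;33;28m[48;2;34;30;25m🬂[38;2;38;33;28m[48;2;34;30;25m🬂[38;2;38;33;28m[48;2;34;30;25m🬂[38;2;38;33;28m[48;2;34;30;25m🬂[38;2;38;33;28m[48;2;34;30;25m🬂[0m
[38;2;30;27;22m[48;2;27;25;20m🬎[38;2;30;27;22m[48;2;27;25;20m🬎[38;2;30;27;22m[48;2;27;25;20m🬎[38;2;30;27;22m[48;2;27;25;20m🬎[38;2;29;26;22m[48;2;146;54;36m🬝[38;2;30;27;22m[48;2;146;54;36m🬎[38;2;30;27;22m[48;2;27;25;20m🬎[38;2;30;27;22m[48;2;27;25;20m🬎[38;2;30;27;22m[48;2;27;25;20m🬎[38;2;30;27;22m[48;2;27;25;20m🬎[0m
[38;2;24;22;18m[48;2;21;20;16m🬎[38;2;24;22;18m[48;2;21;20;16m🬎[38;2;24;22;18m[48;2;21;20;16m🬎[38;2;24;22;18m[48;2;21;20;16m🬎[38;2;23;21;17m[48;2;22;8;5m▌[38;2;34;12;8m[48;2;81;29;20m▌[38;2;24;22;18m[48;2;21;20;16m🬎[38;2;24;22;18m[48;2;21;20;16m🬎[38;2;24;22;18m[48;2;21;20;16m🬎[38;2;24;22;18m[48;2;21;20;16m🬎[0m
[38;2;18;17;14m[48;2;15;15;12m🬎[38;2;18;17;14m[48;2;15;15;12m🬎[38;2;18;17;14m[48;2;15;15;12m🬎[38;2;18;17;14m[48;2;15;15;12m🬎[38;2;16;16;13m[48;2;22;8;5m🬲[38;2;84;31;21m[48;2;24;13;10m🬉[38;2;18;17;14m[48;2;15;15;12m🬎[38;2;18;17;14m[48;2;15;15;12m🬎[38;2;18;17;14m[48;2;15;15;12m🬎[38;2;18;17;14m[48;2;15;15;12m🬎[0m
[38;2;13;14;10m[48;2;10;11;8m🬂[38;2;13;14;10m[48;2;10;11;8m🬂[38;2;13;14;10m[48;2;10;11;8m🬂[38;2;13;14;10m[48;2;10;11;8m🬂[38;2;13;14;10m[48;2;10;11;8m🬂[38;2;13;14;10m[48;2;10;11;8m🬂[38;2;13;14;10m[48;2;10;11;8m🬂[38;2;13;14;10m[48;2;10;11;8m🬂[38;2;13;14;10m[48;2;10;11;8m🬂[38;2;13;14;10m[48;2;10;11;8m🬂[0m
</frame>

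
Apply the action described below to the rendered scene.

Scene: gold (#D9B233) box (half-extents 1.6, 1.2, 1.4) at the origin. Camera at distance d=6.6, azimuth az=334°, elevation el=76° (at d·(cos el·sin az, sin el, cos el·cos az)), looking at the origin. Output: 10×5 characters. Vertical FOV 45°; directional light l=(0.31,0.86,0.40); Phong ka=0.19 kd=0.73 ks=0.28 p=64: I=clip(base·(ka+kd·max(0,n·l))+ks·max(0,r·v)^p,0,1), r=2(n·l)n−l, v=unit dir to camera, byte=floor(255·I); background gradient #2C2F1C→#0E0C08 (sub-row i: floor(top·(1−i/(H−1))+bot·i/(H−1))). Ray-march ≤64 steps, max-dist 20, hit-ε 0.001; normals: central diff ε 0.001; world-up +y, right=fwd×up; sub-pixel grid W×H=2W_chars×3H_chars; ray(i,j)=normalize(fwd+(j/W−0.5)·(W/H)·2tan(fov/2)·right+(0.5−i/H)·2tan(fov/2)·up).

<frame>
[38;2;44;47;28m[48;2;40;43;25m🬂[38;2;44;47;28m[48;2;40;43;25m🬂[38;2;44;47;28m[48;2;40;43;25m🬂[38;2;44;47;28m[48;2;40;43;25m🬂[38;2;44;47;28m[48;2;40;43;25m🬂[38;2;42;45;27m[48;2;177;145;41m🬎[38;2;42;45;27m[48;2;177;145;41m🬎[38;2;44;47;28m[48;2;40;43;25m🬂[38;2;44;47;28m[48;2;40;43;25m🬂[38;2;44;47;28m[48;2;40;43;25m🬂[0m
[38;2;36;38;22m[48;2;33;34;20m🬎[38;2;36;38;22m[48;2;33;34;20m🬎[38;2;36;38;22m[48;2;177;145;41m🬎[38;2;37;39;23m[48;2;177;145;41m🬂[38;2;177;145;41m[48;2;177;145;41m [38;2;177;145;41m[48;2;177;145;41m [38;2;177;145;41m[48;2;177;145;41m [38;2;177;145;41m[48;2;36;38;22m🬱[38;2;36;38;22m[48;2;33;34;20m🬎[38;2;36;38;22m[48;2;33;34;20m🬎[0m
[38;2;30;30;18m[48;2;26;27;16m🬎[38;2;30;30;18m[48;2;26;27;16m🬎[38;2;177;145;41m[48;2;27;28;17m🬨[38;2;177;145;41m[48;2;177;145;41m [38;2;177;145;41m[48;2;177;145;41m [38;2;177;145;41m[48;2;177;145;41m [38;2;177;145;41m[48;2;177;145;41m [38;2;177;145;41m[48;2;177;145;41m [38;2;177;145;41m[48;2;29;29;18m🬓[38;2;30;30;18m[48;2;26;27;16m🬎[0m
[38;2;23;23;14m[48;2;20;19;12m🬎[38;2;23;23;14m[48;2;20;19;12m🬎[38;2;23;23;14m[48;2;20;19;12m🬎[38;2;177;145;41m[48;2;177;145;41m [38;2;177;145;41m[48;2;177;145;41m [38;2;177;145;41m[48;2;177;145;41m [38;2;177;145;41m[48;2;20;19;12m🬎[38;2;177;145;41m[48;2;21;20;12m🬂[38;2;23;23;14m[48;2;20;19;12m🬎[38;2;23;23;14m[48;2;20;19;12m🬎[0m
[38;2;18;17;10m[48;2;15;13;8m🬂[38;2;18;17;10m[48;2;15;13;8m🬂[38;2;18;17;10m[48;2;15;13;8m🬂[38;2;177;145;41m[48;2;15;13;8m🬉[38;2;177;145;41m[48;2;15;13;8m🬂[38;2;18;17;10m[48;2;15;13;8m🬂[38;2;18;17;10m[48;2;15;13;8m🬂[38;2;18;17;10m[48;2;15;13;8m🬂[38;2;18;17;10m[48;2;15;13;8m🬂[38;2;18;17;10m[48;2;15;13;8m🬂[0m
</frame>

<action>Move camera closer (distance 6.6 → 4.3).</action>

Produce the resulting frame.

<frame>
[38;2;41;44;26m[48;2;177;145;41m🬝[38;2;42;45;27m[48;2;177;145;41m🬎[38;2;44;47;28m[48;2;177;145;41m🬂[38;2;177;145;41m[48;2;177;145;41m [38;2;177;145;41m[48;2;177;145;41m [38;2;177;145;41m[48;2;177;145;41m [38;2;177;145;41m[48;2;177;145;41m [38;2;177;145;41m[48;2;177;145;41m [38;2;177;145;41m[48;2;44;47;28m🬺[38;2;44;47;28m[48;2;40;43;25m🬂[0m
[38;2;177;145;41m[48;2;177;145;41m [38;2;177;145;41m[48;2;177;145;41m [38;2;177;145;41m[48;2;177;145;41m [38;2;177;145;41m[48;2;177;145;41m [38;2;177;145;41m[48;2;177;145;41m [38;2;177;145;41m[48;2;177;145;41m [38;2;177;145;41m[48;2;177;145;41m [38;2;177;145;41m[48;2;177;145;41m [38;2;177;145;41m[48;2;177;145;41m [38;2;177;145;41m[48;2;37;39;23m🬺[0m
[38;2;177;145;41m[48;2;27;28;17m🬨[38;2;177;145;41m[48;2;177;145;41m [38;2;177;145;41m[48;2;177;145;41m [38;2;177;145;41m[48;2;177;145;41m [38;2;177;145;41m[48;2;177;145;41m [38;2;177;145;41m[48;2;177;145;41m [38;2;177;145;41m[48;2;177;145;41m [38;2;177;145;41m[48;2;177;145;41m [38;2;177;145;41m[48;2;177;145;41m [38;2;177;145;41m[48;2;177;145;41m [0m
[38;2;177;145;41m[48;2;21;21;13m🬁[38;2;177;145;41m[48;2;177;145;41m [38;2;177;145;41m[48;2;177;145;41m [38;2;177;145;41m[48;2;177;145;41m [38;2;177;145;41m[48;2;177;145;41m [38;2;177;145;41m[48;2;177;145;41m [38;2;177;145;41m[48;2;177;145;41m [38;2;177;145;41m[48;2;177;146;42m🬎[38;2;177;145;41m[48;2;179;147;43m🬎[38;2;179;147;43m[48;2;20;19;12m🬝[0m
[38;2;18;17;10m[48;2;15;13;8m🬂[38;2;177;145;41m[48;2;23;19;8m▐[38;2;177;145;41m[48;2;177;145;41m [38;2;177;145;41m[48;2;177;145;41m [38;2;177;145;41m[48;2;177;145;41m [38;2;177;145;41m[48;2;177;145;41m [38;2;177;145;41m[48;2;14;12;8m🬝[38;2;178;146;43m[48;2;14;12;8m🬆[38;2;181;150;46m[48;2;15;13;8m🬀[38;2;18;17;10m[48;2;15;13;8m🬂[0m
</frame>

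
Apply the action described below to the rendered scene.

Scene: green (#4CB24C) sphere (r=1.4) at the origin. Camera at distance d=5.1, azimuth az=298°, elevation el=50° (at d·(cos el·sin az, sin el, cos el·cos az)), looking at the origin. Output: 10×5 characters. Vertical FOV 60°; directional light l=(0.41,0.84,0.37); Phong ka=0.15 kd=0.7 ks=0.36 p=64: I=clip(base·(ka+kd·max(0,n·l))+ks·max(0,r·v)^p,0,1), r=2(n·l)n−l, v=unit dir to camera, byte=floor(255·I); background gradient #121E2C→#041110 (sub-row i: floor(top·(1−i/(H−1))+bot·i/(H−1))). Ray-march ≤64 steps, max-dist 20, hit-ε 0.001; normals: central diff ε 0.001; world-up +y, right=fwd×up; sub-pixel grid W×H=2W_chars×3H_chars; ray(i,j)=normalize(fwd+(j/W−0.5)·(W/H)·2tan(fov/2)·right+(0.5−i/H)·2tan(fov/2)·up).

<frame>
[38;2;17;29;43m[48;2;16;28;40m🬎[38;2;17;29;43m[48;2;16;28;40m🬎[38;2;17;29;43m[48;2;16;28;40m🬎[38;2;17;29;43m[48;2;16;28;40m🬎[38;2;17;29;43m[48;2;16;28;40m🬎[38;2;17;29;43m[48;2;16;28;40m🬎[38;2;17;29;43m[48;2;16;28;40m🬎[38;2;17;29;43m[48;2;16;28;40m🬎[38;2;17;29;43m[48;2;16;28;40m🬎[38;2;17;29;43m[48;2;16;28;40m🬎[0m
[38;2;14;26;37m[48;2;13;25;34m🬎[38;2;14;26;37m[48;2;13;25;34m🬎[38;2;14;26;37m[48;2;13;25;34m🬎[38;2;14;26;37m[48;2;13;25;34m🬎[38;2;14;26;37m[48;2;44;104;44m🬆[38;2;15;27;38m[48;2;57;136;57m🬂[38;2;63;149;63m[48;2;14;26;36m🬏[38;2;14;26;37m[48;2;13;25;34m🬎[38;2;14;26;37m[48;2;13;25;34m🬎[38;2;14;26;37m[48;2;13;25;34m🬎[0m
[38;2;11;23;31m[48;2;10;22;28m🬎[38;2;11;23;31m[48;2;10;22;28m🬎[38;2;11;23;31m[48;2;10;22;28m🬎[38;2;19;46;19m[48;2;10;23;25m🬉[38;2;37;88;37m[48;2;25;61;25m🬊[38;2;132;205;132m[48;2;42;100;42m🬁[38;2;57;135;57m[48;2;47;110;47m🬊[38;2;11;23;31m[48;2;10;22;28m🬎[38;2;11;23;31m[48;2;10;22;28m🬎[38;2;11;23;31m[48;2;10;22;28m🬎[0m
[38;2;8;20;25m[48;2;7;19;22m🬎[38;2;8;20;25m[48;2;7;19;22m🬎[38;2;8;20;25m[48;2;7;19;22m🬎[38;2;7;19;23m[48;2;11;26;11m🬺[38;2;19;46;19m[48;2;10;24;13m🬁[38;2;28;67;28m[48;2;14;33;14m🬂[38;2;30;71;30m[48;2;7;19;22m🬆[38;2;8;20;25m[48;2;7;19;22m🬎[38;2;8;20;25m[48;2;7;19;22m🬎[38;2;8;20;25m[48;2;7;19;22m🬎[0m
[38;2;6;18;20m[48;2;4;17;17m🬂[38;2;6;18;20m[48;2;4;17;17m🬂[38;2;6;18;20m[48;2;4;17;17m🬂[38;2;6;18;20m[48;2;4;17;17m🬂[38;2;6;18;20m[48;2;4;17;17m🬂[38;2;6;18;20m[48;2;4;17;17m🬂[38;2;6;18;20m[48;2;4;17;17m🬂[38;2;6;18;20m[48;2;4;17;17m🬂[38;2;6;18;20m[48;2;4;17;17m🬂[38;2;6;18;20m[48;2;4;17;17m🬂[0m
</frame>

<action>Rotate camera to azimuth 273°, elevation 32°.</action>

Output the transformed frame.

<frame>
[38;2;17;29;43m[48;2;16;28;40m🬎[38;2;17;29;43m[48;2;16;28;40m🬎[38;2;17;29;43m[48;2;16;28;40m🬎[38;2;17;29;43m[48;2;16;28;40m🬎[38;2;17;29;43m[48;2;16;28;40m🬎[38;2;17;29;43m[48;2;16;28;40m🬎[38;2;17;29;43m[48;2;16;28;40m🬎[38;2;17;29;43m[48;2;16;28;40m🬎[38;2;17;29;43m[48;2;16;28;40m🬎[38;2;17;29;43m[48;2;16;28;40m🬎[0m
[38;2;14;26;37m[48;2;13;25;34m🬎[38;2;14;26;37m[48;2;13;25;34m🬎[38;2;14;26;37m[48;2;13;25;34m🬎[38;2;14;26;37m[48;2;13;25;34m🬎[38;2;14;26;37m[48;2;40;96;40m🬆[38;2;37;85;47m[48;2;174;238;174m🬝[38;2;52;123;52m[48;2;14;26;36m🬏[38;2;14;26;37m[48;2;13;25;34m🬎[38;2;14;26;37m[48;2;13;25;34m🬎[38;2;14;26;37m[48;2;13;25;34m🬎[0m
[38;2;11;23;31m[48;2;10;22;28m🬎[38;2;11;23;31m[48;2;10;22;28m🬎[38;2;11;23;31m[48;2;10;22;28m🬎[38;2;10;23;30m[48;2;13;31;13m▌[38;2;25;59;25m[48;2;13;31;13m🬂[38;2;31;74;31m[48;2;16;39;16m🬊[38;2;40;95;40m[48;2;24;59;24m🬊[38;2;11;23;31m[48;2;10;22;28m🬎[38;2;11;23;31m[48;2;10;22;28m🬎[38;2;11;23;31m[48;2;10;22;28m🬎[0m
[38;2;8;20;25m[48;2;7;19;22m🬎[38;2;8;20;25m[48;2;7;19;22m🬎[38;2;8;20;25m[48;2;7;19;22m🬎[38;2;7;19;23m[48;2;11;26;11m🬺[38;2;11;26;11m[48;2;7;19;22m🬬[38;2;11;26;11m[48;2;11;26;11m [38;2;11;27;11m[48;2;7;19;22m🬆[38;2;8;20;25m[48;2;7;19;22m🬎[38;2;8;20;25m[48;2;7;19;22m🬎[38;2;8;20;25m[48;2;7;19;22m🬎[0m
[38;2;6;18;20m[48;2;4;17;17m🬂[38;2;6;18;20m[48;2;4;17;17m🬂[38;2;6;18;20m[48;2;4;17;17m🬂[38;2;6;18;20m[48;2;4;17;17m🬂[38;2;6;18;20m[48;2;4;17;17m🬂[38;2;6;18;20m[48;2;4;17;17m🬂[38;2;6;18;20m[48;2;4;17;17m🬂[38;2;6;18;20m[48;2;4;17;17m🬂[38;2;6;18;20m[48;2;4;17;17m🬂[38;2;6;18;20m[48;2;4;17;17m🬂[0m
</frame>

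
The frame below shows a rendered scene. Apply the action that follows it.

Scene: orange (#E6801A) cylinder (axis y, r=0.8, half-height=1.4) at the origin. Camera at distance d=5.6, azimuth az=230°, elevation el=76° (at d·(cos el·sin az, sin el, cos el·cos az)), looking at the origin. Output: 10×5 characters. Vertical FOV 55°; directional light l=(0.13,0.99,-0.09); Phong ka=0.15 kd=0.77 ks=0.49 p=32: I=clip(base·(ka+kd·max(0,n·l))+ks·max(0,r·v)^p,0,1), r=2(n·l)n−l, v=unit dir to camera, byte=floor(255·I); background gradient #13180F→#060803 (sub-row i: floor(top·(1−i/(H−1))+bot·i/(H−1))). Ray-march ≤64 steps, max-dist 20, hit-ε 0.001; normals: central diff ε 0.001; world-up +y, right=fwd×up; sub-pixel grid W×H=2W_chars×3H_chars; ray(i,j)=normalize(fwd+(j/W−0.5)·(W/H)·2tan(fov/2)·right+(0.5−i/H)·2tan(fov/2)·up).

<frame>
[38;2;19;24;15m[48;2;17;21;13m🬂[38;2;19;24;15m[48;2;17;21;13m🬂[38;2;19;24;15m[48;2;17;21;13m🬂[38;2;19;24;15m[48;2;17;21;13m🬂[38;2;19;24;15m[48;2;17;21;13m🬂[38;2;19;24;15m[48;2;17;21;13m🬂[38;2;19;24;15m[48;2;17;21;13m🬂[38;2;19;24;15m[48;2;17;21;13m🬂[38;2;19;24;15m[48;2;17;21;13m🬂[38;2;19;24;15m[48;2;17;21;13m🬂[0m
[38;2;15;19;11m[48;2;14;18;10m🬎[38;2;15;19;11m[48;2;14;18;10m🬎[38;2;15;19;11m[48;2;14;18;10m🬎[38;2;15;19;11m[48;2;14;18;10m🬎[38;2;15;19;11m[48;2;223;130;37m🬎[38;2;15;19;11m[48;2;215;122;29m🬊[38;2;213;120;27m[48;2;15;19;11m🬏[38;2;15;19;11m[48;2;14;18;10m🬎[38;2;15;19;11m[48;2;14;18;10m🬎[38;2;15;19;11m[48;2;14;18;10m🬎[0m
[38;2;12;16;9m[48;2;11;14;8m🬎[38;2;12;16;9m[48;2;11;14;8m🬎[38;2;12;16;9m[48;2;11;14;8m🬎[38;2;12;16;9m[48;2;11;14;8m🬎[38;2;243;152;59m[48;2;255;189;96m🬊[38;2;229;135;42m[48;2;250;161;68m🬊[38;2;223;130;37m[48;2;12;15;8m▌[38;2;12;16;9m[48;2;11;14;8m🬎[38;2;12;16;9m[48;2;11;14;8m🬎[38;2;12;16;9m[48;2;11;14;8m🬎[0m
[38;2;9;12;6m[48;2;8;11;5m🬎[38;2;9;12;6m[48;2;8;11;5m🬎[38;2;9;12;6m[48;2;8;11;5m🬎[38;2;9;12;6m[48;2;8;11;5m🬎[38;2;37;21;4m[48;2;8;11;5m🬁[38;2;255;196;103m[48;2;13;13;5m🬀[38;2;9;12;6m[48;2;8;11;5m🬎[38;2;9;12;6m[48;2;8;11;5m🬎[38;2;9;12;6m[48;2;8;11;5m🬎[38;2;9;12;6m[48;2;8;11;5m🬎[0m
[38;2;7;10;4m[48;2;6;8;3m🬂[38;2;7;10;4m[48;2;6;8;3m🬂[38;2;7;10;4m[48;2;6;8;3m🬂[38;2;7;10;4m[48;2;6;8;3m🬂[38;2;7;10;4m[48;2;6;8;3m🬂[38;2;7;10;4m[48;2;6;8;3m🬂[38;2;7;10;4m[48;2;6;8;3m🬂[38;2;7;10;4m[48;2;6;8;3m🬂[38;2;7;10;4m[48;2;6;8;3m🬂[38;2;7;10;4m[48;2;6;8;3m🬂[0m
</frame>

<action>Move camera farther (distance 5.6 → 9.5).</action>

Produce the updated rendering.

<frame>
[38;2;19;24;15m[48;2;17;21;13m🬂[38;2;19;24;15m[48;2;17;21;13m🬂[38;2;19;24;15m[48;2;17;21;13m🬂[38;2;19;24;15m[48;2;17;21;13m🬂[38;2;19;24;15m[48;2;17;21;13m🬂[38;2;19;24;15m[48;2;17;21;13m🬂[38;2;19;24;15m[48;2;17;21;13m🬂[38;2;19;24;15m[48;2;17;21;13m🬂[38;2;19;24;15m[48;2;17;21;13m🬂[38;2;19;24;15m[48;2;17;21;13m🬂[0m
[38;2;15;19;11m[48;2;14;18;10m🬎[38;2;15;19;11m[48;2;14;18;10m🬎[38;2;15;19;11m[48;2;14;18;10m🬎[38;2;15;19;11m[48;2;14;18;10m🬎[38;2;15;19;11m[48;2;14;18;10m🬎[38;2;15;19;11m[48;2;14;18;10m🬎[38;2;15;19;11m[48;2;14;18;10m🬎[38;2;15;19;11m[48;2;14;18;10m🬎[38;2;15;19;11m[48;2;14;18;10m🬎[38;2;15;19;11m[48;2;14;18;10m🬎[0m
[38;2;12;16;9m[48;2;11;14;8m🬎[38;2;12;16;9m[48;2;11;14;8m🬎[38;2;12;16;9m[48;2;11;14;8m🬎[38;2;12;16;9m[48;2;11;14;8m🬎[38;2;245;154;61m[48;2;21;18;7m🬉[38;2;237;147;54m[48;2;34;19;3m🬝[38;2;12;16;9m[48;2;11;14;8m🬎[38;2;12;16;9m[48;2;11;14;8m🬎[38;2;12;16;9m[48;2;11;14;8m🬎[38;2;12;16;9m[48;2;11;14;8m🬎[0m
[38;2;9;12;6m[48;2;8;11;5m🬎[38;2;9;12;6m[48;2;8;11;5m🬎[38;2;9;12;6m[48;2;8;11;5m🬎[38;2;9;12;6m[48;2;8;11;5m🬎[38;2;9;12;6m[48;2;8;11;5m🬎[38;2;34;19;3m[48;2;8;11;5m🬀[38;2;9;12;6m[48;2;8;11;5m🬎[38;2;9;12;6m[48;2;8;11;5m🬎[38;2;9;12;6m[48;2;8;11;5m🬎[38;2;9;12;6m[48;2;8;11;5m🬎[0m
[38;2;7;10;4m[48;2;6;8;3m🬂[38;2;7;10;4m[48;2;6;8;3m🬂[38;2;7;10;4m[48;2;6;8;3m🬂[38;2;7;10;4m[48;2;6;8;3m🬂[38;2;7;10;4m[48;2;6;8;3m🬂[38;2;7;10;4m[48;2;6;8;3m🬂[38;2;7;10;4m[48;2;6;8;3m🬂[38;2;7;10;4m[48;2;6;8;3m🬂[38;2;7;10;4m[48;2;6;8;3m🬂[38;2;7;10;4m[48;2;6;8;3m🬂[0m
</frame>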